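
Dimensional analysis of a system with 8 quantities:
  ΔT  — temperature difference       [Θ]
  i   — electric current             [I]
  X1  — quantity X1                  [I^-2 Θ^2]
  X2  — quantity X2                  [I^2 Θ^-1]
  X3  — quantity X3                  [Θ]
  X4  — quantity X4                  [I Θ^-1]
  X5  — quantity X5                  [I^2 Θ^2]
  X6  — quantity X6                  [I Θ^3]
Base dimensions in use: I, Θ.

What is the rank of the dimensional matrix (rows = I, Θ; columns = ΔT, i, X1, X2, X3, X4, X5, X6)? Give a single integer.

2

Write exponents as rows I,Θ / cols ΔT,i,X1,X2,X3,X4,X5,X6:
  I: [ 0  1 -2  2  0  1  2  1]
  Θ: [ 1  0  2 -1  1 -1  2  3]
Row reduction gives pivot columns ΔT,i; rank = 2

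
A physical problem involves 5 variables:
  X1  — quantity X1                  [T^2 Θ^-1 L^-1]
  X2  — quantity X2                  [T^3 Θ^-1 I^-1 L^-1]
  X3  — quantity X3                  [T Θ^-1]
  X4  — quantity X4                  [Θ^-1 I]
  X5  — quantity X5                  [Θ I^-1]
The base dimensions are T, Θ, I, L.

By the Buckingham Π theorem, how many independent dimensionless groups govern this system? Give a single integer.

2

Dimensional matrix (T×Θ×I×L by X1×X2×X3×X4×X5):
  T: [ 2  3  1  0  0]
  Θ: [-1 -1 -1 -1  1]
  I: [ 0 -1  0  1 -1]
  L: [-1 -1  0  0  0]
Echelon form has 3 nonzero rows (pivots: X1,X2,X3)
5 vars − rank 3 = 2 Π groups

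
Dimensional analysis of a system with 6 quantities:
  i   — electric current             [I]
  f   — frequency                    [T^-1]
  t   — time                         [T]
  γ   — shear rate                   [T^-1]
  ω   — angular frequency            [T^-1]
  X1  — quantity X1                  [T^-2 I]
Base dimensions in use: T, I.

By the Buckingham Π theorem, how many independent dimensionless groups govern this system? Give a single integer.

Exponent matrix [T,I] × [i,f,t,γ,ω,X1]:
  T: [ 0 -1  1 -1 -1 -2]
  I: [ 1  0  0  0  0  1]
RREF → pivots at {i,f} ⇒ r = 2
6 vars − rank 2 = 4 Π groups

4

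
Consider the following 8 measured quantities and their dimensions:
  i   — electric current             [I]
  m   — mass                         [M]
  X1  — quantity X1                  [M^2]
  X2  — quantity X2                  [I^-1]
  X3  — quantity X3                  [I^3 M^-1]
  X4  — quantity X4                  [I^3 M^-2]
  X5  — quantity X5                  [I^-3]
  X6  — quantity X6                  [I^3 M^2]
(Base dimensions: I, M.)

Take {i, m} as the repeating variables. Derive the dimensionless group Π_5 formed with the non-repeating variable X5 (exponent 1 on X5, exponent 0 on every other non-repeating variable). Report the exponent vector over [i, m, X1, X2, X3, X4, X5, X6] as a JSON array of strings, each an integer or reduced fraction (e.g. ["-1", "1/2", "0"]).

["3", "0", "0", "0", "0", "0", "1", "0"]

Exponent matrix [I,M] × [i,m,X1,X2,X3,X4,X5,X6]:
  I: [ 1  0  0 -1  3  3 -3  3]
  M: [ 0  1  2  0 -1 -2  0  2]
Echelon form has 2 nonzero rows (pivots: i,m)
Repeat: i,m; free: X1,X2,X3,X4,X5,X6
RREF:
  r0: [   1    0    0   -1    3    3   -3    3]
  r1: [   0    1    2    0   -1   -2    0    2]
Fix exponent of X5 at 1, X1 at 0, X2 at 0, X3 at 0, X4 at 0, X6 at 0; solve each RREF row for its pivot's exponent:
  r0: exp(i) + (-3)·1 = 0 ⇒ exp(i) = 3
  r1: exp(m) + (0)·1 = 0 ⇒ exp(m) = 0
Π_5 = i^3 · X5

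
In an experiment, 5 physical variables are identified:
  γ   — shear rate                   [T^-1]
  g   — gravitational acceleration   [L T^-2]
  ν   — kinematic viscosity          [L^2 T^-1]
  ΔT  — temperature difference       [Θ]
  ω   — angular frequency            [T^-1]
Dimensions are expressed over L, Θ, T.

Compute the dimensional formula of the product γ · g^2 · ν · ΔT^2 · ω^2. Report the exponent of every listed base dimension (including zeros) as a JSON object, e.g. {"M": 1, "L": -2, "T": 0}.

Write exponents as rows L,Θ,T / cols γ,g,ν,ΔT,ω:
  L: [ 0  1  2  0  0]
  Θ: [ 0  0  0  1  0]
  T: [-1 -2 -1  0 -1]
  [L]: (1)·0+(2)·1+(1)·2+(2)·0+(2)·0 = 4
  [Θ]: (1)·0+(2)·0+(1)·0+(2)·1+(2)·0 = 2
  [T]: (1)·-1+(2)·-2+(1)·-1+(2)·0+(2)·-1 = -8
⇒ L^4 Θ^2 T^-8

{"L": 4, "Θ": 2, "T": -8}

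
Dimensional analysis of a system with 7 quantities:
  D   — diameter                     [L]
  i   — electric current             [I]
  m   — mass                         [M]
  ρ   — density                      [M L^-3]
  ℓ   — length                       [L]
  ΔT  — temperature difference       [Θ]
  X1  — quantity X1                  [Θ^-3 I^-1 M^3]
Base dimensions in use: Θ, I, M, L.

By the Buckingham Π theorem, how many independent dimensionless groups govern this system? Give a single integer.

3

Exponent matrix [Θ,I,M,L] × [D,i,m,ρ,ℓ,ΔT,X1]:
  Θ: [ 0  0  0  0  0  1 -3]
  I: [ 0  1  0  0  0  0 -1]
  M: [ 0  0  1  1  0  0  3]
  L: [ 1  0  0 -3  1  0  0]
Row reduction gives pivot columns D,i,m,ΔT; rank = 4
Π count = n − r = 7 − 4 = 3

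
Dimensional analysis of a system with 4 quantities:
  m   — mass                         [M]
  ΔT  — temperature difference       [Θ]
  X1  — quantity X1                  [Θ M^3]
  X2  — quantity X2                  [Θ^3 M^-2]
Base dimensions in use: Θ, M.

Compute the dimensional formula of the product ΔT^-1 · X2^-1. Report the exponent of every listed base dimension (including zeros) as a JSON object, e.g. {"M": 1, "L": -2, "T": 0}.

{"Θ": -4, "M": 2}

Write exponents as rows Θ,M / cols m,ΔT,X1,X2:
  Θ: [ 0  1  1  3]
  M: [ 1  0  3 -2]
  [Θ]: (-1)·1+(-1)·3 = -4
  [M]: (-1)·0+(-1)·-2 = 2
⇒ Θ^-4 M^2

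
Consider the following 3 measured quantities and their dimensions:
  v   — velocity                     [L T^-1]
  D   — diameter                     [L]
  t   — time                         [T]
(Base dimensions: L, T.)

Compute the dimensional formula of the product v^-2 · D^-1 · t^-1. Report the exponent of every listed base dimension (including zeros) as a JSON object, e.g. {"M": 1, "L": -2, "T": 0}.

{"L": -3, "T": 1}

Write exponents as rows L,T / cols v,D,t:
  L: [ 1  1  0]
  T: [-1  0  1]
  [L]: (-2)·1+(-1)·1+(-1)·0 = -3
  [T]: (-2)·-1+(-1)·0+(-1)·1 = 1
⇒ L^-3 T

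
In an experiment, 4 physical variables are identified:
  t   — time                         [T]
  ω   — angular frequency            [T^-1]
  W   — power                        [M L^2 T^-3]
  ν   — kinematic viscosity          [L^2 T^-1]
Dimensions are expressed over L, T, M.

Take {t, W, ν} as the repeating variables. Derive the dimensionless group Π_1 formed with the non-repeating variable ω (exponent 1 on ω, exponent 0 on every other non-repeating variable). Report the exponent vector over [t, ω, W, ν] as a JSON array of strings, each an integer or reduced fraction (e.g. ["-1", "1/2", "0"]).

Dimensional matrix (L×T×M by t×ω×W×ν):
  L: [ 0  0  2  2]
  T: [ 1 -1 -3 -1]
  M: [ 0  0  1  0]
RREF → pivots at {t,W,ν} ⇒ r = 3
Pivot set = {t,W,ν}, free = {ω}
RREF:
  r0: [   1   -1    0    0]
  r1: [   0    0    1    0]
  r2: [   0    0    0    1]
Fix exponent of ω at 1; solve each RREF row for its pivot's exponent:
  r0: exp(t) + (-1)·1 = 0 ⇒ exp(t) = 1
  r1: exp(W) + (0)·1 = 0 ⇒ exp(W) = 0
  r2: exp(ν) + (0)·1 = 0 ⇒ exp(ν) = 0
Π_1 = t · ω

["1", "1", "0", "0"]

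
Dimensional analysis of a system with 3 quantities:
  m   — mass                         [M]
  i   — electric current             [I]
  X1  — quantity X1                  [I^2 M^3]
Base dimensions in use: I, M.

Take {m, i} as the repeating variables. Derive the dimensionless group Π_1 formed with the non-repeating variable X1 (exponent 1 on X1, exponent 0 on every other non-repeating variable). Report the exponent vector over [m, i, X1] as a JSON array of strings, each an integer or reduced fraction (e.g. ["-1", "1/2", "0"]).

Exponent matrix [I,M] × [m,i,X1]:
  I: [ 0  1  2]
  M: [ 1  0  3]
RREF → pivots at {m,i} ⇒ r = 2
Pivot set = {m,i}, free = {X1}
RREF:
  r0: [   1    0    3]
  r1: [   0    1    2]
Fix exponent of X1 at 1; solve each RREF row for its pivot's exponent:
  r0: exp(m) + (3)·1 = 0 ⇒ exp(m) = -3
  r1: exp(i) + (2)·1 = 0 ⇒ exp(i) = -2
Π_1 = m^-3 · i^-2 · X1

["-3", "-2", "1"]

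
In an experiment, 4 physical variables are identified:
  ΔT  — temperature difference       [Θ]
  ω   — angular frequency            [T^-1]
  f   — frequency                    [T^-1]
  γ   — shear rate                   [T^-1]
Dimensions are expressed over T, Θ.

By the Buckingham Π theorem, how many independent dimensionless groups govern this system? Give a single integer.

Exponent matrix [T,Θ] × [ΔT,ω,f,γ]:
  T: [ 0 -1 -1 -1]
  Θ: [ 1  0  0  0]
Row reduction gives pivot columns ΔT,ω; rank = 2
4 vars − rank 2 = 2 Π groups

2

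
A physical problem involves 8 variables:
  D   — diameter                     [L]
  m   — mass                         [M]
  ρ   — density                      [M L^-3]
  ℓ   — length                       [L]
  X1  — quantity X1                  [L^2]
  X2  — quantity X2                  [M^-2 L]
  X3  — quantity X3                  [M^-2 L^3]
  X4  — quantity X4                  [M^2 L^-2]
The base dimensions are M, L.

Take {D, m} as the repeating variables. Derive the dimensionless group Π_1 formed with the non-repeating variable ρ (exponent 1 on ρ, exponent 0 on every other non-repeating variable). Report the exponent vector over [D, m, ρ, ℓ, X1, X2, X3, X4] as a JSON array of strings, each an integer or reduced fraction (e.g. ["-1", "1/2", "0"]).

Write exponents as rows M,L / cols D,m,ρ,ℓ,X1,X2,X3,X4:
  M: [ 0  1  1  0  0 -2 -2  2]
  L: [ 1  0 -3  1  2  1  3 -2]
Row reduction gives pivot columns D,m; rank = 2
Pivot set = {D,m}, free = {ρ,ℓ,X1,X2,X3,X4}
RREF:
  r0: [   1    0   -3    1    2    1    3   -2]
  r1: [   0    1    1    0    0   -2   -2    2]
Fix exponent of ρ at 1, ℓ at 0, X1 at 0, X2 at 0, X3 at 0, X4 at 0; solve each RREF row for its pivot's exponent:
  r0: exp(D) + (-3)·1 = 0 ⇒ exp(D) = 3
  r1: exp(m) + (1)·1 = 0 ⇒ exp(m) = -1
Π_1 = D^3 · m^-1 · ρ

["3", "-1", "1", "0", "0", "0", "0", "0"]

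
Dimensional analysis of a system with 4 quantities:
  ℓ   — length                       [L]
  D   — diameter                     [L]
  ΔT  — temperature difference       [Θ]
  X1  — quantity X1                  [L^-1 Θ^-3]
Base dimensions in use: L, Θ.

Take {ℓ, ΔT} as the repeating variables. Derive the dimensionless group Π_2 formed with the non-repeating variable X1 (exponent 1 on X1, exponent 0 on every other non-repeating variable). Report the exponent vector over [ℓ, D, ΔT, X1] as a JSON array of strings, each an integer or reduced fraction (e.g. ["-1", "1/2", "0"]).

Write exponents as rows L,Θ / cols ℓ,D,ΔT,X1:
  L: [ 1  1  0 -1]
  Θ: [ 0  0  1 -3]
Row reduction gives pivot columns ℓ,ΔT; rank = 2
Pivot set = {ℓ,ΔT}, free = {D,X1}
RREF:
  r0: [   1    1    0   -1]
  r1: [   0    0    1   -3]
Fix exponent of X1 at 1, D at 0; solve each RREF row for its pivot's exponent:
  r0: exp(ℓ) + (-1)·1 = 0 ⇒ exp(ℓ) = 1
  r1: exp(ΔT) + (-3)·1 = 0 ⇒ exp(ΔT) = 3
Π_2 = ℓ · ΔT^3 · X1

["1", "0", "3", "1"]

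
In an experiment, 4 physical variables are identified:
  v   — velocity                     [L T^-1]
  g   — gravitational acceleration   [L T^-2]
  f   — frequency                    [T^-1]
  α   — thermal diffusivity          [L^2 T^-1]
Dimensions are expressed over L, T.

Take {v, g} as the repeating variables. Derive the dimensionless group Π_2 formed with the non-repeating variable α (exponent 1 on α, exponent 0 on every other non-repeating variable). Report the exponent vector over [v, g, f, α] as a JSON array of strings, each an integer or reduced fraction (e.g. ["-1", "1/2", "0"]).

Write exponents as rows L,T / cols v,g,f,α:
  L: [ 1  1  0  2]
  T: [-1 -2 -1 -1]
RREF → pivots at {v,g} ⇒ r = 2
Repeat: v,g; free: f,α
RREF:
  r0: [   1    0   -1    3]
  r1: [   0    1    1   -1]
Fix exponent of α at 1, f at 0; solve each RREF row for its pivot's exponent:
  r0: exp(v) + (3)·1 = 0 ⇒ exp(v) = -3
  r1: exp(g) + (-1)·1 = 0 ⇒ exp(g) = 1
Π_2 = v^-3 · g · α

["-3", "1", "0", "1"]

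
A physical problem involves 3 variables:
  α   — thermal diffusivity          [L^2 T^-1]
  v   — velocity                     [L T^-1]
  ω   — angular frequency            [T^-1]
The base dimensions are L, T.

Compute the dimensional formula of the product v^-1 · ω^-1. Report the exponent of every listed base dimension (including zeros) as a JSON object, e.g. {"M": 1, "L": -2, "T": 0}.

Write exponents as rows L,T / cols α,v,ω:
  L: [ 2  1  0]
  T: [-1 -1 -1]
  [L]: (-1)·1+(-1)·0 = -1
  [T]: (-1)·-1+(-1)·-1 = 2
⇒ L^-1 T^2

{"L": -1, "T": 2}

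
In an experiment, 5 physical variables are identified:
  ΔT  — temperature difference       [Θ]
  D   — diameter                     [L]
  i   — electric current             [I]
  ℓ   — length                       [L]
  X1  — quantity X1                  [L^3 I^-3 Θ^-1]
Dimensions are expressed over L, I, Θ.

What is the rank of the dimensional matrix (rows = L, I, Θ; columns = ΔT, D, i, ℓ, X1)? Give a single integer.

Exponent matrix [L,I,Θ] × [ΔT,D,i,ℓ,X1]:
  L: [ 0  1  0  1  3]
  I: [ 0  0  1  0 -3]
  Θ: [ 1  0  0  0 -1]
Echelon form has 3 nonzero rows (pivots: ΔT,D,i)

3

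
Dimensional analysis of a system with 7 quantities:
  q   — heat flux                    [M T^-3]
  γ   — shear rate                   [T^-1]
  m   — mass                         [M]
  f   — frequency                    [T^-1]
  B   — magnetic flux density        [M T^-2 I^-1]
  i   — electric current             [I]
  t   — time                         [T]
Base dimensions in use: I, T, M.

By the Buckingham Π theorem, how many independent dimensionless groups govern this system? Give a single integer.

Write exponents as rows I,T,M / cols q,γ,m,f,B,i,t:
  I: [ 0  0  0  0 -1  1  0]
  T: [-3 -1  0 -1 -2  0  1]
  M: [ 1  0  1  0  1  0  0]
Echelon form has 3 nonzero rows (pivots: q,γ,B)
Π count = n − r = 7 − 3 = 4

4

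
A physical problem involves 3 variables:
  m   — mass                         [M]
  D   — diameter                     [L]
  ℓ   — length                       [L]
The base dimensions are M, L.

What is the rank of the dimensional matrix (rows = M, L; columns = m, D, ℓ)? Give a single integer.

2

Dimensional matrix (M×L by m×D×ℓ):
  M: [ 1  0  0]
  L: [ 0  1  1]
RREF → pivots at {m,D} ⇒ r = 2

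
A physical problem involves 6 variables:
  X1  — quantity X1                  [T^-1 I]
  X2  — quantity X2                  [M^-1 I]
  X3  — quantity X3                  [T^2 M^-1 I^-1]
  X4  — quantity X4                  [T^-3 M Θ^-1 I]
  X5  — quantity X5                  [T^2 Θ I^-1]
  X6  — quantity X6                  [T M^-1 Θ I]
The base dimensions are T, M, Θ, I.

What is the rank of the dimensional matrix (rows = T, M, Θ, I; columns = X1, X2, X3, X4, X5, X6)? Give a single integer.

3

Exponent matrix [T,M,Θ,I] × [X1,X2,X3,X4,X5,X6]:
  T: [-1  0  2 -3  2  1]
  M: [ 0 -1 -1  1  0 -1]
  Θ: [ 0  0  0 -1  1  1]
  I: [ 1  1 -1  1 -1  1]
Echelon form has 3 nonzero rows (pivots: X1,X2,X4)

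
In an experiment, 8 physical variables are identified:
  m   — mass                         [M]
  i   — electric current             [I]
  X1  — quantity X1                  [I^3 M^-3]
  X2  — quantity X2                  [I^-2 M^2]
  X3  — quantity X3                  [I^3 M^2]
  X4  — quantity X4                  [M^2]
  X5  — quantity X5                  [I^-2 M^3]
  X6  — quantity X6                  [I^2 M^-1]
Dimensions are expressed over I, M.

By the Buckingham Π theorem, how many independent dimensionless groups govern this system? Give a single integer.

6

Write exponents as rows I,M / cols m,i,X1,X2,X3,X4,X5,X6:
  I: [ 0  1  3 -2  3  0 -2  2]
  M: [ 1  0 -3  2  2  2  3 -1]
RREF → pivots at {m,i} ⇒ r = 2
Π count = n − r = 8 − 2 = 6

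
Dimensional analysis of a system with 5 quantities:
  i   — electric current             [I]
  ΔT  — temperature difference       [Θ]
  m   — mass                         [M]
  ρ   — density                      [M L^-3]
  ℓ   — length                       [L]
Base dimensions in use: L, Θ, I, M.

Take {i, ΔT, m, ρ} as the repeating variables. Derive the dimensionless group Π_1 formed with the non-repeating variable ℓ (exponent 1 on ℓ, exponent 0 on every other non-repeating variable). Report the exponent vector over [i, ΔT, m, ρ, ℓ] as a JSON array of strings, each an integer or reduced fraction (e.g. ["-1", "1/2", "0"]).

["0", "0", "-1/3", "1/3", "1"]

Write exponents as rows L,Θ,I,M / cols i,ΔT,m,ρ,ℓ:
  L: [ 0  0  0 -3  1]
  Θ: [ 0  1  0  0  0]
  I: [ 1  0  0  0  0]
  M: [ 0  0  1  1  0]
Echelon form has 4 nonzero rows (pivots: i,ΔT,m,ρ)
Repeat: i,ΔT,m,ρ; free: ℓ
RREF:
  r0: [   1    0    0    0    0]
  r1: [   0    1    0    0    0]
  r2: [   0    0    1    0  1/3]
  r3: [   0    0    0    1 -1/3]
Fix exponent of ℓ at 1; solve each RREF row for its pivot's exponent:
  r0: exp(i) + (0)·1 = 0 ⇒ exp(i) = 0
  r1: exp(ΔT) + (0)·1 = 0 ⇒ exp(ΔT) = 0
  r2: exp(m) + (1/3)·1 = 0 ⇒ exp(m) = -1/3
  r3: exp(ρ) + (-1/3)·1 = 0 ⇒ exp(ρ) = 1/3
Π_1 = m^(-1/3) · ρ^(1/3) · ℓ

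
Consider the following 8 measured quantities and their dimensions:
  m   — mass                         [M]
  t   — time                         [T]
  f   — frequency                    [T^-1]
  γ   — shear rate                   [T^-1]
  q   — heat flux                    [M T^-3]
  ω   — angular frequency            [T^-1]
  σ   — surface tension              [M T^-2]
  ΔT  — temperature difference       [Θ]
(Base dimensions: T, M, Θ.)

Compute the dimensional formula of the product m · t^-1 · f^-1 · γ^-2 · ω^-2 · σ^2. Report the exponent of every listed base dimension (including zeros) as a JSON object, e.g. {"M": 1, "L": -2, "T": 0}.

{"T": 0, "M": 3, "Θ": 0}

Write exponents as rows T,M,Θ / cols m,t,f,γ,q,ω,σ,ΔT:
  T: [ 0  1 -1 -1 -3 -1 -2  0]
  M: [ 1  0  0  0  1  0  1  0]
  Θ: [ 0  0  0  0  0  0  0  1]
  [T]: (1)·0+(-1)·1+(-1)·-1+(-2)·-1+(-2)·-1+(2)·-2 = 0
  [M]: (1)·1+(-1)·0+(-1)·0+(-2)·0+(-2)·0+(2)·1 = 3
  [Θ]: (1)·0+(-1)·0+(-1)·0+(-2)·0+(-2)·0+(2)·0 = 0
⇒ M^3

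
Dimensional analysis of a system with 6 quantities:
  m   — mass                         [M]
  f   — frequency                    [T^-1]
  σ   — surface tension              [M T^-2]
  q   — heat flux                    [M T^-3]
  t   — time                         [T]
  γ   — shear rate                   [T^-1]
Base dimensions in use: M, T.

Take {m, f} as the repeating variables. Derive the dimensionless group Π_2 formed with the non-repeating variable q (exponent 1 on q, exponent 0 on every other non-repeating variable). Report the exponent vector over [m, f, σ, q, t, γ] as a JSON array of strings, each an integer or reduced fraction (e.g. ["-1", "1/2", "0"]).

["-1", "-3", "0", "1", "0", "0"]

Write exponents as rows M,T / cols m,f,σ,q,t,γ:
  M: [ 1  0  1  1  0  0]
  T: [ 0 -1 -2 -3  1 -1]
Row reduction gives pivot columns m,f; rank = 2
Repeat: m,f; free: σ,q,t,γ
RREF:
  r0: [   1    0    1    1    0    0]
  r1: [   0    1    2    3   -1    1]
Fix exponent of q at 1, σ at 0, t at 0, γ at 0; solve each RREF row for its pivot's exponent:
  r0: exp(m) + (1)·1 = 0 ⇒ exp(m) = -1
  r1: exp(f) + (3)·1 = 0 ⇒ exp(f) = -3
Π_2 = m^-1 · f^-3 · q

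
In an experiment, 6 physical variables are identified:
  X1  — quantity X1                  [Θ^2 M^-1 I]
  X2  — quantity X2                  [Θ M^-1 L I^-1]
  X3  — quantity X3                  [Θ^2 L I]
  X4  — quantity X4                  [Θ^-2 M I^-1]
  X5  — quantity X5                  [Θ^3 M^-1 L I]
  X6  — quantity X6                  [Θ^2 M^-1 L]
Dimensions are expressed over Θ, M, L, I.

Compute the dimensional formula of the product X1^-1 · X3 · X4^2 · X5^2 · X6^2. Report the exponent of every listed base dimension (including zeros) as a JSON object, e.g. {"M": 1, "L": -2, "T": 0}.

Dimensional matrix (Θ×M×L×I by X1×X2×X3×X4×X5×X6):
  Θ: [ 2  1  2 -2  3  2]
  M: [-1 -1  0  1 -1 -1]
  L: [ 0  1  1  0  1  1]
  I: [ 1 -1  1 -1  1  0]
  [Θ]: (-1)·2+(1)·2+(2)·-2+(2)·3+(2)·2 = 6
  [M]: (-1)·-1+(1)·0+(2)·1+(2)·-1+(2)·-1 = -1
  [L]: (-1)·0+(1)·1+(2)·0+(2)·1+(2)·1 = 5
  [I]: (-1)·1+(1)·1+(2)·-1+(2)·1+(2)·0 = 0
⇒ Θ^6 M^-1 L^5

{"Θ": 6, "M": -1, "L": 5, "I": 0}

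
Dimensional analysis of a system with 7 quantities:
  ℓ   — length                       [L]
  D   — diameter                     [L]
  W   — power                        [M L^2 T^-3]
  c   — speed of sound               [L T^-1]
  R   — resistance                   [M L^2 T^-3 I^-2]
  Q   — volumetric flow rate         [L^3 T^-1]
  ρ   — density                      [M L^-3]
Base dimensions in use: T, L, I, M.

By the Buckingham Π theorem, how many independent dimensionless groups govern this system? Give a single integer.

Dimensional matrix (T×L×I×M by ℓ×D×W×c×R×Q×ρ):
  T: [ 0  0 -3 -1 -3 -1  0]
  L: [ 1  1  2  1  2  3 -3]
  I: [ 0  0  0  0 -2  0  0]
  M: [ 0  0  1  0  1  0  1]
RREF → pivots at {ℓ,W,c,R} ⇒ r = 4
n=7, r=4 ⇒ 3 dimensionless groups

3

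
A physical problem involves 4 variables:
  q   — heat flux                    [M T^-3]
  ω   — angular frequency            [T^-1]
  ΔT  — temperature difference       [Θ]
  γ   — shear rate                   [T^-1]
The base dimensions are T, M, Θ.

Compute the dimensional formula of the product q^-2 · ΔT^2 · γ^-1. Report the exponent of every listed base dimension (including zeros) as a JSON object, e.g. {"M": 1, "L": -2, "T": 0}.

Dimensional matrix (T×M×Θ by q×ω×ΔT×γ):
  T: [-3 -1  0 -1]
  M: [ 1  0  0  0]
  Θ: [ 0  0  1  0]
  [T]: (-2)·-3+(2)·0+(-1)·-1 = 7
  [M]: (-2)·1+(2)·0+(-1)·0 = -2
  [Θ]: (-2)·0+(2)·1+(-1)·0 = 2
⇒ T^7 M^-2 Θ^2

{"T": 7, "M": -2, "Θ": 2}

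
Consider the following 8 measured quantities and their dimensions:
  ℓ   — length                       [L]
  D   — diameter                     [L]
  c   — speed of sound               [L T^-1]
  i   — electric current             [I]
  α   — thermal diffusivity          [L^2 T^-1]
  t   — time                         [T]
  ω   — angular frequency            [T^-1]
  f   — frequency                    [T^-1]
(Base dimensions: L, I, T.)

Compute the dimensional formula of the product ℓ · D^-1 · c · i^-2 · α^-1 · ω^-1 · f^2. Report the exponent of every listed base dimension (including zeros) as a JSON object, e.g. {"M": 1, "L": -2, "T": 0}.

Dimensional matrix (L×I×T by ℓ×D×c×i×α×t×ω×f):
  L: [ 1  1  1  0  2  0  0  0]
  I: [ 0  0  0  1  0  0  0  0]
  T: [ 0  0 -1  0 -1  1 -1 -1]
  [L]: (1)·1+(-1)·1+(1)·1+(-2)·0+(-1)·2+(-1)·0+(2)·0 = -1
  [I]: (1)·0+(-1)·0+(1)·0+(-2)·1+(-1)·0+(-1)·0+(2)·0 = -2
  [T]: (1)·0+(-1)·0+(1)·-1+(-2)·0+(-1)·-1+(-1)·-1+(2)·-1 = -1
⇒ L^-1 I^-2 T^-1

{"L": -1, "I": -2, "T": -1}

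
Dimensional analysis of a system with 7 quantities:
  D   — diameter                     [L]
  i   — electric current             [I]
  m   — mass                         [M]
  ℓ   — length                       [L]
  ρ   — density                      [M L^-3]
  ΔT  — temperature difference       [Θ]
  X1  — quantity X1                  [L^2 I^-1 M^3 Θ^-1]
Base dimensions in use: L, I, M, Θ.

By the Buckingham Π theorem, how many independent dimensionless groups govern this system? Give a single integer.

Exponent matrix [L,I,M,Θ] × [D,i,m,ℓ,ρ,ΔT,X1]:
  L: [ 1  0  0  1 -3  0  2]
  I: [ 0  1  0  0  0  0 -1]
  M: [ 0  0  1  0  1  0  3]
  Θ: [ 0  0  0  0  0  1 -1]
Row reduction gives pivot columns D,i,m,ΔT; rank = 4
7 vars − rank 4 = 3 Π groups

3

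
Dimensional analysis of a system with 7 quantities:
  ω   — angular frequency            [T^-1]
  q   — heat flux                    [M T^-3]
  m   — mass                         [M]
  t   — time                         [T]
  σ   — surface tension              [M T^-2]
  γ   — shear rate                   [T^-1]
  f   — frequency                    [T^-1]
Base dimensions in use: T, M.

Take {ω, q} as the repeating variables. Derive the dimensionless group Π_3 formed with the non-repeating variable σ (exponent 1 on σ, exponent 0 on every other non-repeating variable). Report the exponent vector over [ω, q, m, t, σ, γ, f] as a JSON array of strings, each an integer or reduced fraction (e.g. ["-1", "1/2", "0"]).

Dimensional matrix (T×M by ω×q×m×t×σ×γ×f):
  T: [-1 -3  0  1 -2 -1 -1]
  M: [ 0  1  1  0  1  0  0]
RREF → pivots at {ω,q} ⇒ r = 2
Repeat: ω,q; free: m,t,σ,γ,f
RREF:
  r0: [   1    0   -3   -1   -1    1    1]
  r1: [   0    1    1    0    1    0    0]
Fix exponent of σ at 1, m at 0, t at 0, γ at 0, f at 0; solve each RREF row for its pivot's exponent:
  r0: exp(ω) + (-1)·1 = 0 ⇒ exp(ω) = 1
  r1: exp(q) + (1)·1 = 0 ⇒ exp(q) = -1
Π_3 = ω · q^-1 · σ

["1", "-1", "0", "0", "1", "0", "0"]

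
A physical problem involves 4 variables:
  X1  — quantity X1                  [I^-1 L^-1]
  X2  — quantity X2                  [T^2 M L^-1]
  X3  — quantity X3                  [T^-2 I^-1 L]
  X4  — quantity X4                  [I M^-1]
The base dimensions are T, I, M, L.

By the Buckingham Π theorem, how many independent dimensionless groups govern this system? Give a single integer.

1

Exponent matrix [T,I,M,L] × [X1,X2,X3,X4]:
  T: [ 0  2 -2  0]
  I: [-1  0 -1  1]
  M: [ 0  1  0 -1]
  L: [-1 -1  1  0]
Row reduction gives pivot columns X1,X2,X3; rank = 3
Π count = n − r = 4 − 3 = 1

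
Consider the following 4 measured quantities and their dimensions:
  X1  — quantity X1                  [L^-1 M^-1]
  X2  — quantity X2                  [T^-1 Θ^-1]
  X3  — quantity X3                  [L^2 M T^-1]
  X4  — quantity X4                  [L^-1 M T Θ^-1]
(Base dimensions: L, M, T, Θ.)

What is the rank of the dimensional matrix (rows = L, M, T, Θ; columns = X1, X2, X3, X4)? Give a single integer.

3

Write exponents as rows L,M,T,Θ / cols X1,X2,X3,X4:
  L: [-1  0  2 -1]
  M: [-1  0  1  1]
  T: [ 0 -1 -1  1]
  Θ: [ 0 -1  0 -1]
RREF → pivots at {X1,X2,X3} ⇒ r = 3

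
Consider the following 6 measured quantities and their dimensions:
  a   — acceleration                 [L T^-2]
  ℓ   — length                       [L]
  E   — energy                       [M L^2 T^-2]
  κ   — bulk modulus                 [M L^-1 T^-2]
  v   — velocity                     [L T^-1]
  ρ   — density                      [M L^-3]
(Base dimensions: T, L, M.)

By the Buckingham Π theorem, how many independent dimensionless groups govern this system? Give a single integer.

Write exponents as rows T,L,M / cols a,ℓ,E,κ,v,ρ:
  T: [-2  0 -2 -2 -1  0]
  L: [ 1  1  2 -1  1 -3]
  M: [ 0  0  1  1  0  1]
RREF → pivots at {a,ℓ,E} ⇒ r = 3
n=6, r=3 ⇒ 3 dimensionless groups

3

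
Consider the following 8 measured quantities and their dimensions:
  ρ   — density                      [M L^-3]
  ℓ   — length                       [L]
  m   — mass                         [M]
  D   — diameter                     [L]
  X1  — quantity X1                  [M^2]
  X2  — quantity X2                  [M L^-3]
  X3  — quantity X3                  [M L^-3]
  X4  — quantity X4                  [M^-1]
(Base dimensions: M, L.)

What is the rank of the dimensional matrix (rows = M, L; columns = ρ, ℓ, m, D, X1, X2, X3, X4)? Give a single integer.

Write exponents as rows M,L / cols ρ,ℓ,m,D,X1,X2,X3,X4:
  M: [ 1  0  1  0  2  1  1 -1]
  L: [-3  1  0  1  0 -3 -3  0]
RREF → pivots at {ρ,ℓ} ⇒ r = 2

2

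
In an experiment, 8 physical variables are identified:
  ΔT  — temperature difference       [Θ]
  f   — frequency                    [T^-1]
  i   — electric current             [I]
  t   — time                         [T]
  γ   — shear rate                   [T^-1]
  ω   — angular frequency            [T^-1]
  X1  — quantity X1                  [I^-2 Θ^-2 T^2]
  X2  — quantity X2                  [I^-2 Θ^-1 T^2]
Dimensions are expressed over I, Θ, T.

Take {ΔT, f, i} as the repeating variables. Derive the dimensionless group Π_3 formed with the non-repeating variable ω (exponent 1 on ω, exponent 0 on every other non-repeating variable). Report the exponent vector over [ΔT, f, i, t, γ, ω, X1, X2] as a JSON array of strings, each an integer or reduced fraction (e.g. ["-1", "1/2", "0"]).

["0", "-1", "0", "0", "0", "1", "0", "0"]

Write exponents as rows I,Θ,T / cols ΔT,f,i,t,γ,ω,X1,X2:
  I: [ 0  0  1  0  0  0 -2 -2]
  Θ: [ 1  0  0  0  0  0 -2 -1]
  T: [ 0 -1  0  1 -1 -1  2  2]
RREF → pivots at {ΔT,f,i} ⇒ r = 3
Pivot set = {ΔT,f,i}, free = {t,γ,ω,X1,X2}
RREF:
  r0: [   1    0    0    0    0    0   -2   -1]
  r1: [   0    1    0   -1    1    1   -2   -2]
  r2: [   0    0    1    0    0    0   -2   -2]
Fix exponent of ω at 1, t at 0, γ at 0, X1 at 0, X2 at 0; solve each RREF row for its pivot's exponent:
  r0: exp(ΔT) + (0)·1 = 0 ⇒ exp(ΔT) = 0
  r1: exp(f) + (1)·1 = 0 ⇒ exp(f) = -1
  r2: exp(i) + (0)·1 = 0 ⇒ exp(i) = 0
Π_3 = f^-1 · ω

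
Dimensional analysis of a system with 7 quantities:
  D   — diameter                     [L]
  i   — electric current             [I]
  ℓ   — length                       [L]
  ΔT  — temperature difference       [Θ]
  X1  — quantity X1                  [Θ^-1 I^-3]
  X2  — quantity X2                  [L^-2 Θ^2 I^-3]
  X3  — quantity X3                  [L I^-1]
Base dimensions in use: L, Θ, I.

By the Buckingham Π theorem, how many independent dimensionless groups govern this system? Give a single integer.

Write exponents as rows L,Θ,I / cols D,i,ℓ,ΔT,X1,X2,X3:
  L: [ 1  0  1  0  0 -2  1]
  Θ: [ 0  0  0  1 -1  2  0]
  I: [ 0  1  0  0 -3 -3 -1]
RREF → pivots at {D,i,ΔT} ⇒ r = 3
n=7, r=3 ⇒ 4 dimensionless groups

4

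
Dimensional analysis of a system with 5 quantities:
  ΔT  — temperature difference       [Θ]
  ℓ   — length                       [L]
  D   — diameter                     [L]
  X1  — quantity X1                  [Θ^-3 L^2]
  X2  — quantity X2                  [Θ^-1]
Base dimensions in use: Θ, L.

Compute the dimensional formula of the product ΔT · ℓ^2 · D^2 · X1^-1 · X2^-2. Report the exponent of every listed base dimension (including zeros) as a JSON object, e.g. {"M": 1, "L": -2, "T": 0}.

{"Θ": 6, "L": 2}

Dimensional matrix (Θ×L by ΔT×ℓ×D×X1×X2):
  Θ: [ 1  0  0 -3 -1]
  L: [ 0  1  1  2  0]
  [Θ]: (1)·1+(2)·0+(2)·0+(-1)·-3+(-2)·-1 = 6
  [L]: (1)·0+(2)·1+(2)·1+(-1)·2+(-2)·0 = 2
⇒ Θ^6 L^2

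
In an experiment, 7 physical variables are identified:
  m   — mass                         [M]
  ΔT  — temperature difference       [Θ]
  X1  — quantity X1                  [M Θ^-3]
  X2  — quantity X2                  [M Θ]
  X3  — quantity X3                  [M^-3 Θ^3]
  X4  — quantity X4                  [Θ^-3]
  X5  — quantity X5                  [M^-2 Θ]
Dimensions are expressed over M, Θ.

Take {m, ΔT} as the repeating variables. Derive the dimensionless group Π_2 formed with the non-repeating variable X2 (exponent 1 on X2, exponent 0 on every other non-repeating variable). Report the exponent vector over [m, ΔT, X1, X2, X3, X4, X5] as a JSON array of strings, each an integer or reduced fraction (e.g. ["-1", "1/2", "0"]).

["-1", "-1", "0", "1", "0", "0", "0"]

Exponent matrix [M,Θ] × [m,ΔT,X1,X2,X3,X4,X5]:
  M: [ 1  0  1  1 -3  0 -2]
  Θ: [ 0  1 -3  1  3 -3  1]
Echelon form has 2 nonzero rows (pivots: m,ΔT)
Pivot set = {m,ΔT}, free = {X1,X2,X3,X4,X5}
RREF:
  r0: [   1    0    1    1   -3    0   -2]
  r1: [   0    1   -3    1    3   -3    1]
Fix exponent of X2 at 1, X1 at 0, X3 at 0, X4 at 0, X5 at 0; solve each RREF row for its pivot's exponent:
  r0: exp(m) + (1)·1 = 0 ⇒ exp(m) = -1
  r1: exp(ΔT) + (1)·1 = 0 ⇒ exp(ΔT) = -1
Π_2 = m^-1 · ΔT^-1 · X2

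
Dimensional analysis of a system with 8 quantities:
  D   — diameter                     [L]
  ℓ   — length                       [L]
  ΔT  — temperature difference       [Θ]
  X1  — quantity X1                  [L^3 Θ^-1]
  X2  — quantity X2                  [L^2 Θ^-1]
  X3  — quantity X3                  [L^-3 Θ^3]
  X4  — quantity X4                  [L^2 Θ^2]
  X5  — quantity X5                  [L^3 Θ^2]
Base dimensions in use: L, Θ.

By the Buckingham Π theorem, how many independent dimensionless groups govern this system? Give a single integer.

6

Exponent matrix [L,Θ] × [D,ℓ,ΔT,X1,X2,X3,X4,X5]:
  L: [ 1  1  0  3  2 -3  2  3]
  Θ: [ 0  0  1 -1 -1  3  2  2]
Echelon form has 2 nonzero rows (pivots: D,ΔT)
8 vars − rank 2 = 6 Π groups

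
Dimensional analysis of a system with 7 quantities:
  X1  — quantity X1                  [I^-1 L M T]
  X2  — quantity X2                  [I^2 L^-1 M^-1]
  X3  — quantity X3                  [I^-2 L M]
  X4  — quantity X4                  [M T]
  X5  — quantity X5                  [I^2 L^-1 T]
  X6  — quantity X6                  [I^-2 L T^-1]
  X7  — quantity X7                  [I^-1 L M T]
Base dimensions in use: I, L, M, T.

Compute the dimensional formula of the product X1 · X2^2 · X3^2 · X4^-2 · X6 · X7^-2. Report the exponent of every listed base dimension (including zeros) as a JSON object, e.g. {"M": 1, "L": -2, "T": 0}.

{"I": -1, "L": 0, "M": -3, "T": -4}

Dimensional matrix (I×L×M×T by X1×X2×X3×X4×X5×X6×X7):
  I: [-1  2 -2  0  2 -2 -1]
  L: [ 1 -1  1  0 -1  1  1]
  M: [ 1 -1  1  1  0  0  1]
  T: [ 1  0  0  1  1 -1  1]
  [I]: (1)·-1+(2)·2+(2)·-2+(-2)·0+(1)·-2+(-2)·-1 = -1
  [L]: (1)·1+(2)·-1+(2)·1+(-2)·0+(1)·1+(-2)·1 = 0
  [M]: (1)·1+(2)·-1+(2)·1+(-2)·1+(1)·0+(-2)·1 = -3
  [T]: (1)·1+(2)·0+(2)·0+(-2)·1+(1)·-1+(-2)·1 = -4
⇒ I^-1 M^-3 T^-4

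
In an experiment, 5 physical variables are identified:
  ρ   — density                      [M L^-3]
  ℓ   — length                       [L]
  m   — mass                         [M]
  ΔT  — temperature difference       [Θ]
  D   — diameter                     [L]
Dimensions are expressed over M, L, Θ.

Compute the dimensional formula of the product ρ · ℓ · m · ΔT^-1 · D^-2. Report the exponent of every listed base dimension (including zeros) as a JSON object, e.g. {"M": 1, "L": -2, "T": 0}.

{"M": 2, "L": -4, "Θ": -1}

Exponent matrix [M,L,Θ] × [ρ,ℓ,m,ΔT,D]:
  M: [ 1  0  1  0  0]
  L: [-3  1  0  0  1]
  Θ: [ 0  0  0  1  0]
  [M]: (1)·1+(1)·0+(1)·1+(-1)·0+(-2)·0 = 2
  [L]: (1)·-3+(1)·1+(1)·0+(-1)·0+(-2)·1 = -4
  [Θ]: (1)·0+(1)·0+(1)·0+(-1)·1+(-2)·0 = -1
⇒ M^2 L^-4 Θ^-1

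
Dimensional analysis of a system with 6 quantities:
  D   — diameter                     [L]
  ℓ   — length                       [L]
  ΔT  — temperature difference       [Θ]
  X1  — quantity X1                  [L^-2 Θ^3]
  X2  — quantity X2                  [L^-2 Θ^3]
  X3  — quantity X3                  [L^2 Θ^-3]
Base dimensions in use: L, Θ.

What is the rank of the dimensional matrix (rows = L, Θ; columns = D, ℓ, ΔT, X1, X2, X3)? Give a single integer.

2

Dimensional matrix (L×Θ by D×ℓ×ΔT×X1×X2×X3):
  L: [ 1  1  0 -2 -2  2]
  Θ: [ 0  0  1  3  3 -3]
Row reduction gives pivot columns D,ΔT; rank = 2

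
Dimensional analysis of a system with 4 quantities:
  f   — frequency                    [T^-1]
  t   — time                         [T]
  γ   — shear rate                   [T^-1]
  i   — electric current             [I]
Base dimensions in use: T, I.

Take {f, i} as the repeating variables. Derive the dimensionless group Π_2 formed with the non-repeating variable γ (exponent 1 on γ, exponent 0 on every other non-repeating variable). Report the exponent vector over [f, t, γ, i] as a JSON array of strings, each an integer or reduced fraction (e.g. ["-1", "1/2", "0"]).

Dimensional matrix (T×I by f×t×γ×i):
  T: [-1  1 -1  0]
  I: [ 0  0  0  1]
Echelon form has 2 nonzero rows (pivots: f,i)
Repeat: f,i; free: t,γ
RREF:
  r0: [   1   -1    1    0]
  r1: [   0    0    0    1]
Fix exponent of γ at 1, t at 0; solve each RREF row for its pivot's exponent:
  r0: exp(f) + (1)·1 = 0 ⇒ exp(f) = -1
  r1: exp(i) + (0)·1 = 0 ⇒ exp(i) = 0
Π_2 = f^-1 · γ

["-1", "0", "1", "0"]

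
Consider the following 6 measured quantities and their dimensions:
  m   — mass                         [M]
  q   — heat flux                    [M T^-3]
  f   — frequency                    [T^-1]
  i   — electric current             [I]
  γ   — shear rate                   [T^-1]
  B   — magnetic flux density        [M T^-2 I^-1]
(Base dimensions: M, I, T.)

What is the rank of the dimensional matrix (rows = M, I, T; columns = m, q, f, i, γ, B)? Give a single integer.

Write exponents as rows M,I,T / cols m,q,f,i,γ,B:
  M: [ 1  1  0  0  0  1]
  I: [ 0  0  0  1  0 -1]
  T: [ 0 -3 -1  0 -1 -2]
RREF → pivots at {m,q,i} ⇒ r = 3

3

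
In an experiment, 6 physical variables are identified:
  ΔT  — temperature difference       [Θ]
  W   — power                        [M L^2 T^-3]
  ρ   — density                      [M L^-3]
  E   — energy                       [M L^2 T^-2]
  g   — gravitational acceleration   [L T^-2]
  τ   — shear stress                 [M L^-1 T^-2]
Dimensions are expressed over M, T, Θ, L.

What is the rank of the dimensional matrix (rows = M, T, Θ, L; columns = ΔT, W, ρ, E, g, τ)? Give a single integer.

Write exponents as rows M,T,Θ,L / cols ΔT,W,ρ,E,g,τ:
  M: [ 0  1  1  1  0  1]
  T: [ 0 -3  0 -2 -2 -2]
  Θ: [ 1  0  0  0  0  0]
  L: [ 0  2 -3  2  1 -1]
Row reduction gives pivot columns ΔT,W,ρ,E; rank = 4

4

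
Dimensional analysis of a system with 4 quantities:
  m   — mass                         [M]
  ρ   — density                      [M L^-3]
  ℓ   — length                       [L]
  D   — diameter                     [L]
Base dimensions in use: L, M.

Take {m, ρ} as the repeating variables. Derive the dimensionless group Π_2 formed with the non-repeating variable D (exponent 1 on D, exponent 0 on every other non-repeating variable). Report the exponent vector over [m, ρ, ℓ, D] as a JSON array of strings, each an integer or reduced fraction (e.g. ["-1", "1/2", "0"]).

["-1/3", "1/3", "0", "1"]

Write exponents as rows L,M / cols m,ρ,ℓ,D:
  L: [ 0 -3  1  1]
  M: [ 1  1  0  0]
RREF → pivots at {m,ρ} ⇒ r = 2
Pivot set = {m,ρ}, free = {ℓ,D}
RREF:
  r0: [   1    0  1/3  1/3]
  r1: [   0    1 -1/3 -1/3]
Fix exponent of D at 1, ℓ at 0; solve each RREF row for its pivot's exponent:
  r0: exp(m) + (1/3)·1 = 0 ⇒ exp(m) = -1/3
  r1: exp(ρ) + (-1/3)·1 = 0 ⇒ exp(ρ) = 1/3
Π_2 = m^(-1/3) · ρ^(1/3) · D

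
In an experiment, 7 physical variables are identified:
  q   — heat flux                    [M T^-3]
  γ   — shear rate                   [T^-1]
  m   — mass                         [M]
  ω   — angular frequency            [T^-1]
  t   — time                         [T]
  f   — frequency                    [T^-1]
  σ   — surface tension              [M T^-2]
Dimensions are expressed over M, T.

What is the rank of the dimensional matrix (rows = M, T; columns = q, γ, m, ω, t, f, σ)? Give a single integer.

2

Dimensional matrix (M×T by q×γ×m×ω×t×f×σ):
  M: [ 1  0  1  0  0  0  1]
  T: [-3 -1  0 -1  1 -1 -2]
Echelon form has 2 nonzero rows (pivots: q,γ)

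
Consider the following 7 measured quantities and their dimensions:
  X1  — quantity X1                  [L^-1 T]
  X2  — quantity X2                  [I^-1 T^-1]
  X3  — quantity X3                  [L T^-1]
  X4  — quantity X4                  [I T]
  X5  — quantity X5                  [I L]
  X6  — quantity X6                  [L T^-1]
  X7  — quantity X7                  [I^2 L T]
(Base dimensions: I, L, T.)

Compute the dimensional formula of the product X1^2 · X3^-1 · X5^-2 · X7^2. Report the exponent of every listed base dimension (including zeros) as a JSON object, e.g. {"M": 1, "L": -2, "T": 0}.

{"I": 2, "L": -3, "T": 5}

Write exponents as rows I,L,T / cols X1,X2,X3,X4,X5,X6,X7:
  I: [ 0 -1  0  1  1  0  2]
  L: [-1  0  1  0  1  1  1]
  T: [ 1 -1 -1  1  0 -1  1]
  [I]: (2)·0+(-1)·0+(-2)·1+(2)·2 = 2
  [L]: (2)·-1+(-1)·1+(-2)·1+(2)·1 = -3
  [T]: (2)·1+(-1)·-1+(-2)·0+(2)·1 = 5
⇒ I^2 L^-3 T^5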